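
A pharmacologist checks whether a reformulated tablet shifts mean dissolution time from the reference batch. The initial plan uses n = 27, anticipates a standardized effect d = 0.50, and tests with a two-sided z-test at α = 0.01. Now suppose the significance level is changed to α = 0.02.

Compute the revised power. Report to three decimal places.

Power ≈ 0.607

δ = d·√n = 0.50 × √27 = 2.5981 (unchanged). New critical value: z_{0.01} = 2.326.
Revised power = Φ(δ − 2.326) + Φ(−δ − 2.326) = Φ(0.272) + Φ(-4.924) = 0.6071 + 0.0000 = 0.6071.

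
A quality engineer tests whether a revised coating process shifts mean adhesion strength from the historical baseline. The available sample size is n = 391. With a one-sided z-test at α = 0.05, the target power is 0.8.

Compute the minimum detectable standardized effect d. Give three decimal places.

Required noncentrality: δ = z_{0.05} + z_{0.20} = 1.645 + 0.842 = 2.486.
δ = d·√n ⇒ d = δ/√n = 2.486/√391 = 0.1257.

d ≈ 0.126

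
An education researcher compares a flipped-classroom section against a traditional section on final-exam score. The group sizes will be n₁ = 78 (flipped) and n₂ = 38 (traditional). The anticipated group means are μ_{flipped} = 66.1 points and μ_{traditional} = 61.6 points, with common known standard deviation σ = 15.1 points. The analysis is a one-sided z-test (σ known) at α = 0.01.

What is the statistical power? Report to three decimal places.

Standardized effect: d = |μ_{flipped} − μ_{traditional}| / σ = |66.1 − 61.6| / 15.1 = 0.2980
Noncentrality parameter: δ = d / √(1/n₁ + 1/n₂) = 0.2980 / √(1/78 + 1/38) = 1.5064
Critical value for a one-sided test at α = 0.01: z_α = 2.326.
Power = P(Z > 2.326 − δ) = Φ(-0.820) = 0.2061.

Power ≈ 0.206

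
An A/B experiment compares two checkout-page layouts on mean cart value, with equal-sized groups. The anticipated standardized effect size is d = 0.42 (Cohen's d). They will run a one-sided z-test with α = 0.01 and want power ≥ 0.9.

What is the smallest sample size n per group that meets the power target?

n = 148 per group

For power 0.9 need Φ(δ − z_{0.01}) = 0.9, so δ = z_{0.01} + z_{0.10} = 2.326 + 1.282 = 3.608.
δ = d·√(n/2) ⇒ n = 2(δ/d)² = 2 × (3.608 / 0.42)² = 147.58.
Rounding up, n = 148 per group.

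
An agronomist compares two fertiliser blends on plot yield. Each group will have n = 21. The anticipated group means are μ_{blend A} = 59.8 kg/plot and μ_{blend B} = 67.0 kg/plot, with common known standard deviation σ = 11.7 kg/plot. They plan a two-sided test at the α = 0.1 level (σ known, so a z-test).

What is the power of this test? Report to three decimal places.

Standardized effect: d = |μ_{blend A} − μ_{blend B}| / σ = |59.8 − 67.0| / 11.7 = 0.6154
Noncentrality parameter: δ = d·√(n/2) = 0.6154 × √(21/2) = 1.9941
Two-sided α = 0.1 → critical value z_{0.05} = 1.645.
Power = Φ(δ − 1.645) + Φ(−δ − 1.645) = Φ(0.349) + Φ(-3.639) = 0.6365 + 0.0001 = 0.6367.

Power ≈ 0.637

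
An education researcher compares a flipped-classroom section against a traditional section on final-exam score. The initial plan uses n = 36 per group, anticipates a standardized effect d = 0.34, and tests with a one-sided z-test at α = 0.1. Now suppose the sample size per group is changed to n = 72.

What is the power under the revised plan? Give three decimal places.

Power ≈ 0.776

With n = 72 per group: δ = d·√(n/2) = 0.34 × √(72/2) = 2.0400. Critical value z_{0.1} = 1.282.
Revised power = P(Z > 1.282 − δ) = Φ(0.758) = 0.7759.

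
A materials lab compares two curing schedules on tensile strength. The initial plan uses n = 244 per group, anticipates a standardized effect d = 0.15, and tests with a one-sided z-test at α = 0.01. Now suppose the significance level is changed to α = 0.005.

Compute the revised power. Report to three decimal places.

Power ≈ 0.179

δ = d·√(n/2) = 0.15 × √(244/2) = 1.6568 (unchanged). New critical value: z_{0.005} = 2.576.
Revised power = Φ(δ − 2.576) = Φ(-0.919) = 0.1790.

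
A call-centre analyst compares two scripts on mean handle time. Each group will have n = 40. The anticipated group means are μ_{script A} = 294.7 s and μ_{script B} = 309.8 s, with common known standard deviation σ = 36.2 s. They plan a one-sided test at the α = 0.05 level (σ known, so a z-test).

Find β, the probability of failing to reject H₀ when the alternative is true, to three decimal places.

Standardized effect: d = |μ_{script A} − μ_{script B}| / σ = |294.7 − 309.8| / 36.2 = 0.4171
Noncentrality parameter: δ = d·√(n/2) = 0.4171 × √(40/2) = 1.8654
Critical value for a one-sided test at α = 0.05: z_α = 1.645.
Power = P(Z > 1.645 − δ) = Φ(0.221) = 0.5873.
Type II error: β = 1 − power = 1 − 0.5873 = 0.4127.

β ≈ 0.413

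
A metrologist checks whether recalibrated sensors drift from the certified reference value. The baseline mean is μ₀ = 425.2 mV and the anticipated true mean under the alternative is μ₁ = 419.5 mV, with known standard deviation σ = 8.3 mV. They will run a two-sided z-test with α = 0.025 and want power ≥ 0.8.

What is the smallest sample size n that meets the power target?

n = 21

Standardized effect: d = |μ₁ − μ₀| / σ = |419.5 − 425.2| / 8.3 = 0.6867
Set Φ(δ − 2.241) = 0.8; then δ − 2.241 = Φ⁻¹(0.8) = 0.842, giving δ = 3.083.
(Ignoring the negligible lower-tail rejection probability gives the usual closed-form inversion.)
δ = d·√n ⇒ n = (δ/d)² = (3.083 / 0.6867)² = 20.15.
Rounding up, n = 21.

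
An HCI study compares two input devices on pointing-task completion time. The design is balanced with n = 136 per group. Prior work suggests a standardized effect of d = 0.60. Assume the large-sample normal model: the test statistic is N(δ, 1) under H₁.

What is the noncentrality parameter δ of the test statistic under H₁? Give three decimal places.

δ ≈ 4.948

The noncentrality parameter scales effect size by the design's sample-size factor: δ = d·√(n/2) = 0.60 × √(136/2) = 4.9477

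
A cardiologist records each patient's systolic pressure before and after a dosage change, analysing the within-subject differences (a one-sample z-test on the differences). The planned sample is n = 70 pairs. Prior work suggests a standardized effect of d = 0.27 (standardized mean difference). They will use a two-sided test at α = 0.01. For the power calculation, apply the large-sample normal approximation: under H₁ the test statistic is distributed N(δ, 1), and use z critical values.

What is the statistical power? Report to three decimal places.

Power ≈ 0.376

Noncentrality parameter: δ = d·√n = 0.27 × √70 = 2.2590
Two-sided α = 0.01 → critical value z_{0.005} = 2.576.
Power = Φ(δ − 2.576) + Φ(−δ − 2.576) = Φ(-0.317) + Φ(-4.835) = 0.3757 + 0.0000 = 0.3757.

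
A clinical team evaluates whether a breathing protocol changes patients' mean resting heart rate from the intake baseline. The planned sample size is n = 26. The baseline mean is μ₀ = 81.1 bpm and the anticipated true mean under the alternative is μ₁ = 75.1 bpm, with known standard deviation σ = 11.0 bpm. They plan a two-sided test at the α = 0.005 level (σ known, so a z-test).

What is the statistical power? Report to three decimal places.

Power ≈ 0.490

Standardized effect: d = |μ₁ − μ₀| / σ = |75.1 − 81.1| / 11.0 = 0.5455
Noncentrality parameter: δ = d·√n = 0.5455 × √26 = 2.7813
Two-sided α = 0.005 → critical value z_{0.0025} = 2.807.
Power = Φ(δ − 2.807) + Φ(−δ − 2.807) = Φ(-0.026) + Φ(-5.588) = 0.4897 + 0.0000 = 0.4897.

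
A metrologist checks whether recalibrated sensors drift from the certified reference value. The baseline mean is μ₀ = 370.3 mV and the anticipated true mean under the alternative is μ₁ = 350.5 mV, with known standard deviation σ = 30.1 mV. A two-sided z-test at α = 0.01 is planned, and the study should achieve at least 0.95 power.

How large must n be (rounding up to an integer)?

Standardized effect: d = |μ₁ − μ₀| / σ = |350.5 − 370.3| / 30.1 = 0.6578
Set Φ(δ − 2.576) = 0.95; then δ − 2.576 = Φ⁻¹(0.95) = 1.645, giving δ = 4.221.
(The Φ(−δ − z_{α/2}) term is vanishingly small for δ > 0 and is dropped in the standard sample-size formula.)
δ = d·√n ⇒ n = (δ/d)² = (4.221 / 0.6578)² = 41.17.
Rounding up, n = 42.

n = 42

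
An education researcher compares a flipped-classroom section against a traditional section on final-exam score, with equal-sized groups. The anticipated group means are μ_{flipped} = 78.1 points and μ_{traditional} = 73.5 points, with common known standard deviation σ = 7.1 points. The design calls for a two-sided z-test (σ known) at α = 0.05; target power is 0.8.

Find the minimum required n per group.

Standardized effect: d = |μ_{flipped} − μ_{traditional}| / σ = |78.1 − 73.5| / 7.1 = 0.6479
For power 0.8 need Φ(δ − z_{0.025}) = 0.8, so δ = z_{0.025} + z_{0.20} = 1.960 + 0.842 = 2.802.
(Ignoring the negligible lower-tail rejection probability gives the usual closed-form inversion.)
δ = d·√(n/2) ⇒ n = 2(δ/d)² = 2 × (2.802 / 0.6479)² = 37.40.
Round up to the next whole unit.

n = 38 per group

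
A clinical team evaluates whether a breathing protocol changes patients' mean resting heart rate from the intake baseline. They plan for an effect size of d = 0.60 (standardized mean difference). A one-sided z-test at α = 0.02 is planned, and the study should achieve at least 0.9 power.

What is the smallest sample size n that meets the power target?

n = 31

For power 0.9 need Φ(δ − z_{0.02}) = 0.9, so δ = z_{0.02} + z_{0.10} = 2.054 + 1.282 = 3.335.
δ = d·√n ⇒ n = (δ/d)² = (3.335 / 0.60)² = 30.90.
Round up to the next whole unit.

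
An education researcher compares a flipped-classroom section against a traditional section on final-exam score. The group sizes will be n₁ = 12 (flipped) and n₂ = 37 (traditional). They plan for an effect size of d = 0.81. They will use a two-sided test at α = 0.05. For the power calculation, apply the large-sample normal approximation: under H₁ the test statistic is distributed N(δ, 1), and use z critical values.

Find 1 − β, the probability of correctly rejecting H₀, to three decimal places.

Noncentrality parameter: λ = d / √(1/n₁ + 1/n₂) = 0.81 / √(1/12 + 1/37) = 2.4383
Critical value for a two-sided test at α = 0.05: z_{α/2} = 1.960.
Power = Φ(λ − 1.960) + Φ(−λ − 1.960) = Φ(0.478) + Φ(-4.398) = 0.6838 + 0.0000 = 0.6838.

Power ≈ 0.684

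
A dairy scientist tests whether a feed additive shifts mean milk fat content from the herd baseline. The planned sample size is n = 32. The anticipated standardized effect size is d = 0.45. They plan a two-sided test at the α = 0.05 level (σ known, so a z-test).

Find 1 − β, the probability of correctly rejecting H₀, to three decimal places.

Power ≈ 0.721

Noncentrality parameter: δ = d·√n = 0.45 × √32 = 2.5456
Two-sided α = 0.05 → critical value z_{0.025} = 1.960.
Power = Φ(δ − 1.960) + Φ(−δ − 1.960) = Φ(0.586) + Φ(-4.506) = 0.7209 + 0.0000 = 0.7209.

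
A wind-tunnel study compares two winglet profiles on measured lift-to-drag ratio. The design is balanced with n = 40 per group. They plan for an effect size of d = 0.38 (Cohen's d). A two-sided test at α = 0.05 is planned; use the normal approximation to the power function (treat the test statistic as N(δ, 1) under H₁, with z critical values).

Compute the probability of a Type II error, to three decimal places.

Noncentrality parameter: δ = d·√(n/2) = 0.38 × √(40/2) = 1.6994
Critical value for a two-sided test at α = 0.05: z_{α/2} = 1.960.
Power = Φ(δ − 1.960) + Φ(−δ − 1.960) = Φ(-0.261) + Φ(-3.659) = 0.3972 + 0.0001 = 0.3973.
Type II error: β = 1 − power = 1 − 0.3973 = 0.6027.

β ≈ 0.603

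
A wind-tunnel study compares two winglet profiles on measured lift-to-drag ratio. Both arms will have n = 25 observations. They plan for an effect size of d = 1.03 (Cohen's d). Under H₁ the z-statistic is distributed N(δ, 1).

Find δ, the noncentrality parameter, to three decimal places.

δ = d·√(n/2) = 1.03 × √(25/2) = 3.6416

δ ≈ 3.642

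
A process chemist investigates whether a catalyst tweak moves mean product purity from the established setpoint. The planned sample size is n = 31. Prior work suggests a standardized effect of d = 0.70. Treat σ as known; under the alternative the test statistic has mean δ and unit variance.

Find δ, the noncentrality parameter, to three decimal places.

δ = d·√n = 0.70 × √31 = 3.8974

δ ≈ 3.897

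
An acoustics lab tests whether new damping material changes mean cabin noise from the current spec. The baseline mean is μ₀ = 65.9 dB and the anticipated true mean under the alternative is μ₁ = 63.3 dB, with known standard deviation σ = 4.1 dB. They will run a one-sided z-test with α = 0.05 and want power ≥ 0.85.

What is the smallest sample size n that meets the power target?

n = 18

Standardized effect: d = |μ₁ − μ₀| / σ = |63.3 − 65.9| / 4.1 = 0.6341
Set Φ(δ − 1.645) = 0.85; then δ − 1.645 = Φ⁻¹(0.85) = 1.036, giving δ = 2.681.
δ = d·√n ⇒ n = (δ/d)² = (2.681 / 0.6341)² = 17.88.
Round up to the next whole unit.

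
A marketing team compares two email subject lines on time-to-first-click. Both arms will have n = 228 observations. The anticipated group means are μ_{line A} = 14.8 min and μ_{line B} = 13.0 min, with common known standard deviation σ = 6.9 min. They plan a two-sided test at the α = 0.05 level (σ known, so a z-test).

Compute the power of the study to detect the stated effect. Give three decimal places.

Standardized effect: d = |μ_{line A} − μ_{line B}| / σ = |14.8 − 13.0| / 6.9 = 0.2609
Noncentrality parameter: δ = d·√(n/2) = 0.2609 × √(228/2) = 2.7853
Two-sided α = 0.05 → critical value z_{0.025} = 1.960.
Power = Φ(δ − 1.960) + Φ(−δ − 1.960) = Φ(0.825) + Φ(-4.745) = 0.7954 + 0.0000 = 0.7954.

Power ≈ 0.795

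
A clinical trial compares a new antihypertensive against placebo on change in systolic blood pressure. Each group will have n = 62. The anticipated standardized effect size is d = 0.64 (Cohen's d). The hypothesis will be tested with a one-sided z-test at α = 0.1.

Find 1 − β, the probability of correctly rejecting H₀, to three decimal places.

Power ≈ 0.989

Noncentrality parameter: λ = d·√(n/2) = 0.64 × √(62/2) = 3.5634
Critical value for a one-sided test at α = 0.1: z_α = 1.282.
Power = Φ(λ − 1.282) = Φ(2.282) = 0.9887.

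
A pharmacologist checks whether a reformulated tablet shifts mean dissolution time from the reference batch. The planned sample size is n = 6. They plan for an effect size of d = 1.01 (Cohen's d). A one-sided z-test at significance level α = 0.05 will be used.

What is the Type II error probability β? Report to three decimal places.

β ≈ 0.204

Noncentrality parameter: δ = d·√n = 1.01 × √6 = 2.4740
One-sided α = 0.05 → critical value z_{0.05} = 1.645.
Power = P(Z > 1.645 − δ) = Φ(0.829) = 0.7965.
Type II error: β = 1 − power = 1 − 0.7965 = 0.2035.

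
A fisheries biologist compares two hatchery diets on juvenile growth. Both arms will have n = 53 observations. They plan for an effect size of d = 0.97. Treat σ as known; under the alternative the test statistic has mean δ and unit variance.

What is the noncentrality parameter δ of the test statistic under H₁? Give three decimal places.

δ ≈ 4.993

δ = d·√(n/2) = 0.97 × √(53/2) = 4.9934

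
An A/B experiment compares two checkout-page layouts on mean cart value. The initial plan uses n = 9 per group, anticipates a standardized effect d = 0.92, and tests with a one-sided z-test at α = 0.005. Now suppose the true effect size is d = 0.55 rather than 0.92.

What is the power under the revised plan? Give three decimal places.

With d = 0.55: δ = d·√(n/2) = 0.55 × √(9/2) = 1.1667. Critical value z_{0.005} = 2.576.
Revised power = Φ(δ − 2.576) = Φ(-1.409) = 0.0794.

Power ≈ 0.079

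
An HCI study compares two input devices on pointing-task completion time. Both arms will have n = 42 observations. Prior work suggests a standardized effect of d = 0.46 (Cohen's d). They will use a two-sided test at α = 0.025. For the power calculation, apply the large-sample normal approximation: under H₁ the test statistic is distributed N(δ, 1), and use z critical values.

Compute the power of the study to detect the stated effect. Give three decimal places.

Noncentrality parameter: δ = d·√(n/2) = 0.46 × √(42/2) = 2.1080
Two-sided α = 0.025 → critical value z_{0.0125} = 2.241.
Power = Φ(δ − 2.241) + Φ(−δ − 2.241) = Φ(-0.133) + Φ(-4.349) = 0.4469 + 0.0000 = 0.4469.

Power ≈ 0.447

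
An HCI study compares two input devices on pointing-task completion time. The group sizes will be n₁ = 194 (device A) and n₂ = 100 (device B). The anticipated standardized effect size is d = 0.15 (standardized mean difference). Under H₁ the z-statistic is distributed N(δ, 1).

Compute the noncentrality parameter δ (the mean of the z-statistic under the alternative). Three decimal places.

δ ≈ 1.218

The noncentrality parameter scales effect size by the design's sample-size factor: δ = d / √(1/n₁ + 1/n₂) = 0.15 / √(1/194 + 1/100) = 1.2185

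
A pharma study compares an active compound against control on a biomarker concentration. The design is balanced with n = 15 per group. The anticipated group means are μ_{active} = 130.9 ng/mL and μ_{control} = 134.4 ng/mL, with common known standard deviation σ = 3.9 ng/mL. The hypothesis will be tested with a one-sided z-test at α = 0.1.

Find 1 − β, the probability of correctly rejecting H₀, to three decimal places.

Standardized effect: d = |μ_{active} − μ_{control}| / σ = |130.9 − 134.4| / 3.9 = 0.8974
Noncentrality parameter: δ = d·√(n/2) = 0.8974 × √(15/2) = 2.4577
Critical value for a one-sided test at α = 0.1: z_α = 1.282.
Power = Φ(δ − 1.282) = Φ(1.176) = 0.8802.

Power ≈ 0.880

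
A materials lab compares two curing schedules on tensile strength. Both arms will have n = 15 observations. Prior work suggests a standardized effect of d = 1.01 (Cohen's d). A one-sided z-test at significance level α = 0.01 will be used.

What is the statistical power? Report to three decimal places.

Power ≈ 0.670

Noncentrality parameter: δ = d·√(n/2) = 1.01 × √(15/2) = 2.7660
Critical value for a one-sided test at α = 0.01: z_α = 2.326.
Power = Φ(δ − 2.326) = Φ(0.440) = 0.6699.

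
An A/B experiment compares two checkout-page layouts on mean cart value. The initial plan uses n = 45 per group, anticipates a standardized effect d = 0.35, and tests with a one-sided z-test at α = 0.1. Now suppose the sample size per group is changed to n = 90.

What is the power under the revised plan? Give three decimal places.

With n = 90 per group: δ = d·√(n/2) = 0.35 × √(90/2) = 2.3479. Critical value z_{0.1} = 1.282.
Revised power = Φ(δ − 1.282) = Φ(1.066) = 0.8569.

Power ≈ 0.857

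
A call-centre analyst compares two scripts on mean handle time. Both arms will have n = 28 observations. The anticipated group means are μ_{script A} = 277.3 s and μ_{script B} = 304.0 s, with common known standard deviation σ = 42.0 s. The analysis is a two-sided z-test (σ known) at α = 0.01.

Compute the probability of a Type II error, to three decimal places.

Standardized effect: d = |μ_{script A} − μ_{script B}| / σ = |277.3 − 304.0| / 42.0 = 0.6357
Noncentrality parameter: δ = d·√(n/2) = 0.6357 × √(28/2) = 2.3786
Critical value for a two-sided test at α = 0.01: z_{α/2} = 2.576.
Power = Φ(δ − 2.576) + Φ(−δ − 2.576) = Φ(-0.197) + Φ(-4.954) = 0.4218 + 0.0000 = 0.4218.
Type II error: β = 1 − power = 1 − 0.4218 = 0.5782.

β ≈ 0.578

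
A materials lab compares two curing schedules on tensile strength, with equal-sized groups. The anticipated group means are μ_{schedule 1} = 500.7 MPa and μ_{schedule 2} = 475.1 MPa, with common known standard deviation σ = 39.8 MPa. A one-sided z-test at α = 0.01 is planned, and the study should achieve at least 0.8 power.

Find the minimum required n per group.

Standardized effect: d = |μ_{schedule 1} − μ_{schedule 2}| / σ = |500.7 − 475.1| / 39.8 = 0.6432
Set Φ(δ − 2.326) = 0.8; then δ − 2.326 = Φ⁻¹(0.8) = 0.842, giving δ = 3.168.
δ = d·√(n/2) ⇒ n = 2(δ/d)² = 2 × (3.168 / 0.6432)² = 48.52.
Rounding up, n = 49 per group.

n = 49 per group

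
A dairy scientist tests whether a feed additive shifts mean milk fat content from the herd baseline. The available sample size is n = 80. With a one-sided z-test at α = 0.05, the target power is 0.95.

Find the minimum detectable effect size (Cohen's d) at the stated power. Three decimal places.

Required noncentrality: δ = z_{0.05} + z_{0.05} = 1.645 + 1.645 = 3.290.
δ = d·√n ⇒ d = δ/√n = 3.290/√80 = 0.3678.

d ≈ 0.368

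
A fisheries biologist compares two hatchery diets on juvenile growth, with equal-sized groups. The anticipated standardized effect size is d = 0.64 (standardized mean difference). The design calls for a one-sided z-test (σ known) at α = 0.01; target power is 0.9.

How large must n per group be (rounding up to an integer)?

n = 64 per group

For power 0.9 need Φ(δ − z_{0.01}) = 0.9, so δ = z_{0.01} + z_{0.10} = 2.326 + 1.282 = 3.608.
δ = d·√(n/2) ⇒ n = 2(δ/d)² = 2 × (3.608 / 0.64)² = 63.56.
Round up to the next whole unit.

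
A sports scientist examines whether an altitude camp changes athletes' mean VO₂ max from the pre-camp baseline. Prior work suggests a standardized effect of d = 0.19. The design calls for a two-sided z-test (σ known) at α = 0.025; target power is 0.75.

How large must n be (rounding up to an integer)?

Set Φ(δ − 2.241) = 0.75; then δ − 2.241 = Φ⁻¹(0.75) = 0.674, giving δ = 2.916.
(Ignoring the negligible lower-tail rejection probability gives the usual closed-form inversion.)
δ = d·√n ⇒ n = (δ/d)² = (2.916 / 0.19)² = 235.52.
Rounding up, n = 236.

n = 236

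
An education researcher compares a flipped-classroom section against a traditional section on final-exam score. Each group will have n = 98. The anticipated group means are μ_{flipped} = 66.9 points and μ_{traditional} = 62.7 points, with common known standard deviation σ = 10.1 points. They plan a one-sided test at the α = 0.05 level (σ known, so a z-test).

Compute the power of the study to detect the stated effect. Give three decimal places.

Standardized effect: d = |μ_{flipped} − μ_{traditional}| / σ = |66.9 − 62.7| / 10.1 = 0.4158
Noncentrality parameter: δ = d·√(n/2) = 0.4158 × √(98/2) = 2.9109
Critical value for a one-sided test at α = 0.05: z_α = 1.645.
Power = Φ(δ − 1.645) = Φ(1.266) = 0.8973.

Power ≈ 0.897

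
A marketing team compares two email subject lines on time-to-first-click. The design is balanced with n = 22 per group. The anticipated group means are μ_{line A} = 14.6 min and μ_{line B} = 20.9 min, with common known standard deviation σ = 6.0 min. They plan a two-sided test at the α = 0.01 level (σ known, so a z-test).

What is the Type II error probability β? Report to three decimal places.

Standardized effect: d = |μ_{line A} − μ_{line B}| / σ = |14.6 − 20.9| / 6.0 = 1.0500
Noncentrality parameter: δ = d·√(n/2) = 1.0500 × √(22/2) = 3.4825
Two-sided α = 0.01 → critical value z_{0.005} = 2.576.
Power = Φ(δ − 2.576) + Φ(−δ − 2.576) = Φ(0.907) + Φ(-6.058) = 0.8177 + 0.0000 = 0.8177.
Type II error: β = 1 − power = 1 − 0.8177 = 0.1823.

β ≈ 0.182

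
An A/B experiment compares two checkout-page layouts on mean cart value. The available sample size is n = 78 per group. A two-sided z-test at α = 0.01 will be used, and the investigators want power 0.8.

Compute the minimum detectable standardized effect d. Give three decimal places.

Required noncentrality: δ = z_{0.005} + z_{0.20} = 2.576 + 0.842 = 3.417.
(The second rejection-region term Φ(−δ − z_{α/2}) is negligible and dropped.)
δ = d·√(n/2) ⇒ d = δ/√(n/2) = 3.417/√(78/2) = 0.5472.

d ≈ 0.547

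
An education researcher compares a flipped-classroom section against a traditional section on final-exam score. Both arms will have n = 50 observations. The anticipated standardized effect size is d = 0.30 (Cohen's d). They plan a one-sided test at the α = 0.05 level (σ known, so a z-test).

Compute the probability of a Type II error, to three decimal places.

Noncentrality parameter: δ = d·√(n/2) = 0.30 × √(50/2) = 1.5000
One-sided α = 0.05 → critical value z_{0.05} = 1.645.
Power = P(Z > 1.645 − δ) = Φ(-0.145) = 0.4424.
Type II error: β = 1 − power = 1 − 0.4424 = 0.5576.

β ≈ 0.558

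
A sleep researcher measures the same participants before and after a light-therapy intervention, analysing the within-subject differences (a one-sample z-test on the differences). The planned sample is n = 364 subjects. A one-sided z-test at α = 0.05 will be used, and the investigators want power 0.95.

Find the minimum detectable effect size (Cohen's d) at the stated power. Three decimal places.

d ≈ 0.172

Required noncentrality: δ = z_{0.05} + z_{0.05} = 1.645 + 1.645 = 3.290.
δ = d·√n ⇒ d = δ/√n = 3.290/√364 = 0.1724.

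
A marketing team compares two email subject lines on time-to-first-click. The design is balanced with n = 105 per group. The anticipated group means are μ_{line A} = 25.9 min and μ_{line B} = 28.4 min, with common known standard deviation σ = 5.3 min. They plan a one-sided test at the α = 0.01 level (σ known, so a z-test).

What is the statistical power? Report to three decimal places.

Power ≈ 0.862

Standardized effect: d = |μ_{line A} − μ_{line B}| / σ = |25.9 − 28.4| / 5.3 = 0.4717
Noncentrality parameter: λ = d·√(n/2) = 0.4717 × √(105/2) = 3.4178
Critical value for a one-sided test at α = 0.01: z_α = 2.326.
Power = Φ(λ − 2.326) = Φ(1.091) = 0.8625.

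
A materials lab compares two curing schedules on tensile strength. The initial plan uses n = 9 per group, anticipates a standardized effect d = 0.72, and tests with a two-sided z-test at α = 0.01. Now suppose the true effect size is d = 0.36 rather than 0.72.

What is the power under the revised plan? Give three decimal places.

With d = 0.36: δ = d·√(n/2) = 0.36 × √(9/2) = 0.7637. Critical value z_{0.005} = 2.576.
Revised power = Φ(δ − 2.576) + Φ(−δ − 2.576) = Φ(-1.812) + Φ(-3.340) = 0.0350 + 0.0004 = 0.0354.

Power ≈ 0.035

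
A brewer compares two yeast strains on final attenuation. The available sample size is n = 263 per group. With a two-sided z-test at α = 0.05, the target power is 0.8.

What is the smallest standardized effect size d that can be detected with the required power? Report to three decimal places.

Required noncentrality: δ = z_{0.025} + z_{0.20} = 1.960 + 0.842 = 2.802.
(Lower-tail contribution to power is negligible for δ > 0.)
δ = d·√(n/2) ⇒ d = δ/√(n/2) = 2.802/√(263/2) = 0.2443.

d ≈ 0.244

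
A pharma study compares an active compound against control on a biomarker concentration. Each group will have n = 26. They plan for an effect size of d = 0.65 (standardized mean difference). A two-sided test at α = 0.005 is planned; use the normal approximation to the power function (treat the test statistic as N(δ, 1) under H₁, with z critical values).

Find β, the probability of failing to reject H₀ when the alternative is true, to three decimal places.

Noncentrality parameter: δ = d·√(n/2) = 0.65 × √(26/2) = 2.3436
Two-sided α = 0.005 → critical value z_{0.0025} = 2.807.
Power = Φ(δ − 2.807) + Φ(−δ − 2.807) = Φ(-0.463) + Φ(-5.151) = 0.3215 + 0.0000 = 0.3215.
Type II error: β = 1 − power = 1 − 0.3215 = 0.6785.

β ≈ 0.678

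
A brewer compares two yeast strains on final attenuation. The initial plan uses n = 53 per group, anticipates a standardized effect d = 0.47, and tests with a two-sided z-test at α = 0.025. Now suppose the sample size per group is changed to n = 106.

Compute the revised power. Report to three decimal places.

Power ≈ 0.881

With n = 106 per group: δ = d·√(n/2) = 0.47 × √(106/2) = 3.4217. Critical value z_{0.0125} = 2.241.
Revised power = Φ(δ − 2.241) + Φ(−δ − 2.241) = Φ(1.180) + Φ(-5.663) = 0.8810 + 0.0000 = 0.8810.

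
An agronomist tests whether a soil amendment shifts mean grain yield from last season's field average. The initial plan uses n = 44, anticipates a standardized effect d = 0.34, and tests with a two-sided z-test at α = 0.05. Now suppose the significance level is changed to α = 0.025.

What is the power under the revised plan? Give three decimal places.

δ = d·√n = 0.34 × √44 = 2.2553 (unchanged). New critical value: z_{0.0125} = 2.241.
Revised power = Φ(δ − 2.241) + Φ(−δ − 2.241) = Φ(0.014) + Φ(-4.497) = 0.5055 + 0.0000 = 0.5055.

Power ≈ 0.506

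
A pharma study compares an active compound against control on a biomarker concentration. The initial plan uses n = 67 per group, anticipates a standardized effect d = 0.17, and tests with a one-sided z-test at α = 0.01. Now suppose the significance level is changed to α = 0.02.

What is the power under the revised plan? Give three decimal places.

Power ≈ 0.142

δ = d·√(n/2) = 0.17 × √(67/2) = 0.9839 (unchanged). New critical value: z_{0.02} = 2.054.
Revised power = Φ(δ − 2.054) = Φ(-1.070) = 0.1424.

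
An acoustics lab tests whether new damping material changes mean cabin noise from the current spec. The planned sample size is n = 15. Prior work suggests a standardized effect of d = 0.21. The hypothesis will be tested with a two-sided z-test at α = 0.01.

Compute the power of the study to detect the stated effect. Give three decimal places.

Power ≈ 0.039

Noncentrality parameter: δ = d·√n = 0.21 × √15 = 0.8133
Two-sided α = 0.01 → critical value z_{0.005} = 2.576.
Power = Φ(δ − 2.576) + Φ(−δ − 2.576) = Φ(-1.763) + Φ(-3.389) = 0.0390 + 0.0004 = 0.0393.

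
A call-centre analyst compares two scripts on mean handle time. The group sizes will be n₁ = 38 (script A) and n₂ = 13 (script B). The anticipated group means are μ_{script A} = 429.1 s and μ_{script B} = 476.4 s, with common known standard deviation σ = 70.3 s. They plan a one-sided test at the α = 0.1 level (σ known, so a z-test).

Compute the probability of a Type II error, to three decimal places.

Standardized effect: d = |μ_{script A} − μ_{script B}| / σ = |429.1 − 476.4| / 70.3 = 0.6728
Noncentrality parameter: δ = d / √(1/n₁ + 1/n₂) = 0.6728 / √(1/38 + 1/13) = 2.0940
One-sided α = 0.1 → critical value z_{0.1} = 1.282.
Power = Φ(δ − 1.282) = Φ(0.812) = 0.7917.
Type II error: β = 1 − power = 1 − 0.7917 = 0.2083.

β ≈ 0.208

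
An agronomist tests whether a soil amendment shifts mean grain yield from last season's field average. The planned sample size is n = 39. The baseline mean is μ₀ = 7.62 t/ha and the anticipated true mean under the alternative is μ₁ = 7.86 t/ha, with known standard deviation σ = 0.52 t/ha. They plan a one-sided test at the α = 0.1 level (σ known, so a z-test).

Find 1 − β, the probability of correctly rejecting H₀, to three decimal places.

Standardized effect: d = |μ₁ − μ₀| / σ = |7.86 − 7.62| / 0.52 = 0.4615
Noncentrality parameter: δ = d·√n = 0.4615 × √39 = 2.8823
One-sided α = 0.1 → critical value z_{0.1} = 1.282.
Power = P(Z > 1.282 − δ) = Φ(1.601) = 0.9453.

Power ≈ 0.945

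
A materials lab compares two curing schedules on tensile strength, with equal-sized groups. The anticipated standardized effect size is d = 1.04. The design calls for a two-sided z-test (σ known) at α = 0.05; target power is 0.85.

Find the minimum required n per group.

n = 17 per group

For power 0.85 need Φ(δ − z_{0.025}) = 0.85, so δ = z_{0.025} + z_{0.15} = 1.960 + 1.036 = 2.996.
(For δ > 0 the lower-tail rejection region contributes negligibly to power, so the one-term inversion is standard.)
δ = d·√(n/2) ⇒ n = 2(δ/d)² = 2 × (2.996 / 1.04)² = 16.60.
Rounding up, n = 17 per group.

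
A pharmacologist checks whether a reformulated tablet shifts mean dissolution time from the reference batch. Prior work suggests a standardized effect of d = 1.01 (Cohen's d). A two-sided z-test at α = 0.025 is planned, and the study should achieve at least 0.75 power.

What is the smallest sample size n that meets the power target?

n = 9

For power 0.75 need Φ(δ − z_{0.0125}) = 0.75, so δ = z_{0.0125} + z_{0.25} = 2.241 + 0.674 = 2.916.
(The Φ(−δ − z_{α/2}) term is vanishingly small for δ > 0 and is dropped in the standard sample-size formula.)
δ = d·√n ⇒ n = (δ/d)² = (2.916 / 1.01)² = 8.33.
Round up to the next whole unit.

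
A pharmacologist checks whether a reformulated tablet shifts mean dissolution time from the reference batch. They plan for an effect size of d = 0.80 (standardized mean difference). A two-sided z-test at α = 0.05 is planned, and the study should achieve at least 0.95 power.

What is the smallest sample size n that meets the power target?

For power 0.95 need Φ(δ − z_{0.025}) = 0.95, so δ = z_{0.025} + z_{0.05} = 1.960 + 1.645 = 3.605.
(The Φ(−δ − z_{α/2}) term is vanishingly small for δ > 0 and is dropped in the standard sample-size formula.)
δ = d·√n ⇒ n = (δ/d)² = (3.605 / 0.80)² = 20.30.
Round up to the next whole unit.

n = 21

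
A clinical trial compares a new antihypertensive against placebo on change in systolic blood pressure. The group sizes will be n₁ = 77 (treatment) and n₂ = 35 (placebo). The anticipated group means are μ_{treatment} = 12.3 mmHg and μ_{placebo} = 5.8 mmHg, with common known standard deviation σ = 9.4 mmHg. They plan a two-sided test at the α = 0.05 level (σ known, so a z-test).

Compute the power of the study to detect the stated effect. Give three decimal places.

Power ≈ 0.924

Standardized effect: d = |μ_{treatment} − μ_{placebo}| / σ = |12.3 − 5.8| / 9.4 = 0.6915
Noncentrality parameter: δ = d / √(1/n₁ + 1/n₂) = 0.6915 / √(1/77 + 1/35) = 3.3920
Two-sided α = 0.05 → critical value z_{0.025} = 1.960.
Power = Φ(δ − 1.960) + Φ(−δ − 1.960) = Φ(1.432) + Φ(-5.352) = 0.9239 + 0.0000 = 0.9239.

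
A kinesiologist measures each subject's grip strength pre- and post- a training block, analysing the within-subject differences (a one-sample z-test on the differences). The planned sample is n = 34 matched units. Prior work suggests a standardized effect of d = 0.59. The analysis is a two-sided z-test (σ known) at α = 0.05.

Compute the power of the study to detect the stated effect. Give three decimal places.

Noncentrality parameter: δ = d·√n = 0.59 × √34 = 3.4403
Two-sided α = 0.05 → critical value z_{0.025} = 1.960.
Power = Φ(δ − 1.960) + Φ(−δ − 1.960) = Φ(1.480) + Φ(-5.400) = 0.9306 + 0.0000 = 0.9306.

Power ≈ 0.931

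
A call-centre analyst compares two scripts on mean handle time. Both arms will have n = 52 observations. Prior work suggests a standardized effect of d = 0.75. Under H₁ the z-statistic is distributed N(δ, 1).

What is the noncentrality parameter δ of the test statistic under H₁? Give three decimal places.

δ ≈ 3.824

The noncentrality parameter scales effect size by the design's sample-size factor: δ = d·√(n/2) = 0.75 × √(52/2) = 3.8243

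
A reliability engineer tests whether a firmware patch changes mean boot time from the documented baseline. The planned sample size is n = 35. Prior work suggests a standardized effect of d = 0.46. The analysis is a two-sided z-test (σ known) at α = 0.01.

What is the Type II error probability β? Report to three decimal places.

β ≈ 0.442

Noncentrality parameter: λ = d·√n = 0.46 × √35 = 2.7214
Two-sided α = 0.01 → critical value z_{0.005} = 2.576.
Power = Φ(λ − 2.576) + Φ(−λ − 2.576) = Φ(0.146) + Φ(-5.297) = 0.5579 + 0.0000 = 0.5579.
Type II error: β = 1 − power = 1 − 0.5579 = 0.4421.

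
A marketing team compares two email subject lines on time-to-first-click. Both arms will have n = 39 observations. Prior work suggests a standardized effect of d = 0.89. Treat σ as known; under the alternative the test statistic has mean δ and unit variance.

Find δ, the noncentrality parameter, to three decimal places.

The noncentrality parameter scales effect size by the design's sample-size factor: δ = d·√(n/2) = 0.89 × √(39/2) = 3.9301

δ ≈ 3.930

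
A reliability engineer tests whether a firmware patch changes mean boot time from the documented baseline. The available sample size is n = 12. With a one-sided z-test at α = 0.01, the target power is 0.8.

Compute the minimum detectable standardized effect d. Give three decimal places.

d ≈ 0.915

Required noncentrality: δ = z_{0.01} + z_{0.20} = 2.326 + 0.842 = 3.168.
δ = d·√n ⇒ d = δ/√n = 3.168/√12 = 0.9145.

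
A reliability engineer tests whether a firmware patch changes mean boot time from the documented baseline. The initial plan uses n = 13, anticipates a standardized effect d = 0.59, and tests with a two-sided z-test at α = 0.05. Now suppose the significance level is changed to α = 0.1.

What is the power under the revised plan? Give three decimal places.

δ = d·√n = 0.59 × √13 = 2.1273 (unchanged). New critical value: z_{0.05} = 1.645.
Revised power = Φ(δ − 1.645) + Φ(−δ − 1.645) = Φ(0.482) + Φ(-3.772) = 0.6852 + 0.0001 = 0.6853.

Power ≈ 0.685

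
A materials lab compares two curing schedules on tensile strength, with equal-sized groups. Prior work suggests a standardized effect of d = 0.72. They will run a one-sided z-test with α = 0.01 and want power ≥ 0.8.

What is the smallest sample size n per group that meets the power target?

n = 39 per group

Set Φ(δ − 2.326) = 0.8; then δ − 2.326 = Φ⁻¹(0.8) = 0.842, giving δ = 3.168.
δ = d·√(n/2) ⇒ n = 2(δ/d)² = 2 × (3.168 / 0.72)² = 38.72.
Rounding up, n = 39 per group.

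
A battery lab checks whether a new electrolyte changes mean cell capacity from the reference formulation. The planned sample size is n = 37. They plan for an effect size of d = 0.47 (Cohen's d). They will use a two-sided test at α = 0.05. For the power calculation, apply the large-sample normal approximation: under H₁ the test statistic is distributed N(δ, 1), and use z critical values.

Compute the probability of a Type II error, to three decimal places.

β ≈ 0.184

Noncentrality parameter: δ = d·√n = 0.47 × √37 = 2.8589
Two-sided α = 0.05 → critical value z_{0.025} = 1.960.
Power = Φ(δ − 1.960) + Φ(−δ − 1.960) = Φ(0.899) + Φ(-4.819) = 0.8157 + 0.0000 = 0.8157.
Type II error: β = 1 − power = 1 − 0.8157 = 0.1843.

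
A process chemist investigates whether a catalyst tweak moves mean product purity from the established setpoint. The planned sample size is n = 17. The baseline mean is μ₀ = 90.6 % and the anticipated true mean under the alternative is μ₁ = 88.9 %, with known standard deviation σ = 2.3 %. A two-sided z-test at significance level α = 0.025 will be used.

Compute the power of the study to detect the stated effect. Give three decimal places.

Standardized effect: d = |μ₁ − μ₀| / σ = |88.9 − 90.6| / 2.3 = 0.7391
Noncentrality parameter: δ = d·√n = 0.7391 × √17 = 3.0475
Two-sided α = 0.025 → critical value z_{0.0125} = 2.241.
Power = Φ(δ − 2.241) + Φ(−δ − 2.241) = Φ(0.806) + Φ(-5.289) = 0.7899 + 0.0000 = 0.7899.

Power ≈ 0.790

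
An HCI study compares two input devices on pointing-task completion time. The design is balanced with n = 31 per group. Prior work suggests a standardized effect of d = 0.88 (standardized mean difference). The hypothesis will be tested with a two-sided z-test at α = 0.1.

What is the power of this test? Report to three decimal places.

Noncentrality parameter: δ = d·√(n/2) = 0.88 × √(31/2) = 3.4646
Critical value for a two-sided test at α = 0.1: z_{α/2} = 1.645.
Power = Φ(δ − 1.645) + Φ(−δ − 1.645) = Φ(1.820) + Φ(-5.109) = 0.9656 + 0.0000 = 0.9656.

Power ≈ 0.966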